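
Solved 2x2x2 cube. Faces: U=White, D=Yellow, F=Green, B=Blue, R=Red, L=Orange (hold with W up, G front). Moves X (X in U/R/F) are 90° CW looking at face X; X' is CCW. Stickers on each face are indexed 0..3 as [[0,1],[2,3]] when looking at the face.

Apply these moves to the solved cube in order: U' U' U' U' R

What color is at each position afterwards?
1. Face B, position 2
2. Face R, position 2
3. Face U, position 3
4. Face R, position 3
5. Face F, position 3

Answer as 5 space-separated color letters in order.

Answer: W R G R Y

Derivation:
After move 1 (U'): U=WWWW F=OOGG R=GGRR B=RRBB L=BBOO
After move 2 (U'): U=WWWW F=BBGG R=OORR B=GGBB L=RROO
After move 3 (U'): U=WWWW F=RRGG R=BBRR B=OOBB L=GGOO
After move 4 (U'): U=WWWW F=GGGG R=RRRR B=BBBB L=OOOO
After move 5 (R): R=RRRR U=WGWG F=GYGY D=YBYB B=WBWB
Query 1: B[2] = W
Query 2: R[2] = R
Query 3: U[3] = G
Query 4: R[3] = R
Query 5: F[3] = Y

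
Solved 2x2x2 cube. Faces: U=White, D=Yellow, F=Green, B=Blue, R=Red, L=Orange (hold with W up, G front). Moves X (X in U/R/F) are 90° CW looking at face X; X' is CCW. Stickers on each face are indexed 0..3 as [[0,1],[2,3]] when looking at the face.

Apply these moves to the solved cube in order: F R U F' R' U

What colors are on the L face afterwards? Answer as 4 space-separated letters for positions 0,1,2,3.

After move 1 (F): F=GGGG U=WWOO R=WRWR D=RRYY L=OYOY
After move 2 (R): R=WWRR U=WGOG F=GRGY D=RBYB B=OBWB
After move 3 (U): U=OWGG F=WWGY R=OBRR B=OYWB L=GROY
After move 4 (F'): F=WYWG U=OWOR R=BBRR D=RYYB L=GGOG
After move 5 (R'): R=BRBR U=OWOO F=WWWR D=RYYG B=BYYB
After move 6 (U): U=OOOW F=BRWR R=BYBR B=GGYB L=WWOG
Query: L face = WWOG

Answer: W W O G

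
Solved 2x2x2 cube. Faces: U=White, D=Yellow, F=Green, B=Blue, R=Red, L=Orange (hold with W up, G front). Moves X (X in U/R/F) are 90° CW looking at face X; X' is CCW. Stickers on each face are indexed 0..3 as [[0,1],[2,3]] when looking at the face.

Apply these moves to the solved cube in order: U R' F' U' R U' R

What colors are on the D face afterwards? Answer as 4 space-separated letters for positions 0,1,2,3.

Answer: G B Y Y

Derivation:
After move 1 (U): U=WWWW F=RRGG R=BBRR B=OOBB L=GGOO
After move 2 (R'): R=BRBR U=WBWO F=RWGW D=YRYG B=YOYB
After move 3 (F'): F=WWRG U=WBBB R=RRYR D=GOYG L=GOOW
After move 4 (U'): U=BBWB F=GORG R=WWYR B=RRYB L=YOOW
After move 5 (R): R=YWRW U=BOWG F=GORG D=GYYR B=BRBB
After move 6 (U'): U=OGBW F=YORG R=GORW B=YWBB L=BROW
After move 7 (R): R=RGWO U=OOBG F=YYRR D=GBYY B=WWGB
Query: D face = GBYY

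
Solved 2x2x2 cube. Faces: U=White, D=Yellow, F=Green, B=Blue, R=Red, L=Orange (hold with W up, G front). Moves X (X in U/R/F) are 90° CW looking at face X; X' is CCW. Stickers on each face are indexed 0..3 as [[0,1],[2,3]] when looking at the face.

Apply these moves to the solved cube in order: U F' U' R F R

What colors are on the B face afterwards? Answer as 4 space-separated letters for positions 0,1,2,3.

After move 1 (U): U=WWWW F=RRGG R=BBRR B=OOBB L=GGOO
After move 2 (F'): F=RGRG U=WWBR R=YBYR D=GOYY L=GWOW
After move 3 (U'): U=WRWB F=GWRG R=RGYR B=YBBB L=OOOW
After move 4 (R): R=YRRG U=WWWG F=GORY D=GBYY B=BBRB
After move 5 (F): F=RGYO U=WWWO R=WRGG D=RYYY L=OGOB
After move 6 (R): R=GWGR U=WGWO F=RYYY D=RRYB B=OBWB
Query: B face = OBWB

Answer: O B W B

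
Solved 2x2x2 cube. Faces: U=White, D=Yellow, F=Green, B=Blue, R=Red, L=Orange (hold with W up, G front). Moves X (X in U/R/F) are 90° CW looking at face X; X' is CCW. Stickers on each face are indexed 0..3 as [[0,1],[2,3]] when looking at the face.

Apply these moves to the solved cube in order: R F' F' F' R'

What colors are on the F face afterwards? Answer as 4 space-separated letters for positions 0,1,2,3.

After move 1 (R): R=RRRR U=WGWG F=GYGY D=YBYB B=WBWB
After move 2 (F'): F=YYGG U=WGRR R=BRYR D=OOYB L=OGOW
After move 3 (F'): F=YGYG U=WGBY R=OROR D=GWYB L=OROR
After move 4 (F'): F=GGYY U=WGOO R=WRGR D=RRYB L=OYOB
After move 5 (R'): R=RRWG U=WWOW F=GGYO D=RGYY B=BBRB
Query: F face = GGYO

Answer: G G Y O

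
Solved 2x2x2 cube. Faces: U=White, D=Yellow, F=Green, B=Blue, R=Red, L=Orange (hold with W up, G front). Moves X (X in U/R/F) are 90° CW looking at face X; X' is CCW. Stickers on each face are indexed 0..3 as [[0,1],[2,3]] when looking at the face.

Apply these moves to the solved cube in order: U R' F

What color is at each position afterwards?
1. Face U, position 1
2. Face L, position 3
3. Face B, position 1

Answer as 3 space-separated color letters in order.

Answer: B R O

Derivation:
After move 1 (U): U=WWWW F=RRGG R=BBRR B=OOBB L=GGOO
After move 2 (R'): R=BRBR U=WBWO F=RWGW D=YRYG B=YOYB
After move 3 (F): F=GRWW U=WBOG R=WROR D=BBYG L=GYOR
Query 1: U[1] = B
Query 2: L[3] = R
Query 3: B[1] = O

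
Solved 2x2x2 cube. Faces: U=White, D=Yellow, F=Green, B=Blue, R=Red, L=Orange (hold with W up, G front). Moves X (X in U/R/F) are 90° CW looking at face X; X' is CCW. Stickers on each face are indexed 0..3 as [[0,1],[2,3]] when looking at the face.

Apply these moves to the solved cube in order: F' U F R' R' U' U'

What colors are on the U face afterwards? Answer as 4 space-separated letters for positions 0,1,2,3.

After move 1 (F'): F=GGGG U=WWRR R=YRYR D=OOYY L=OWOW
After move 2 (U): U=RWRW F=YRGG R=BBYR B=OWBB L=GGOW
After move 3 (F): F=GYGR U=RWWG R=RBWR D=YBYY L=GOOO
After move 4 (R'): R=BRRW U=RBWO F=GWGG D=YYYR B=YWBB
After move 5 (R'): R=RWBR U=RBWY F=GBGO D=YWYG B=RWYB
After move 6 (U'): U=BYRW F=GOGO R=GBBR B=RWYB L=RWOO
After move 7 (U'): U=YWBR F=RWGO R=GOBR B=GBYB L=RWOO
Query: U face = YWBR

Answer: Y W B R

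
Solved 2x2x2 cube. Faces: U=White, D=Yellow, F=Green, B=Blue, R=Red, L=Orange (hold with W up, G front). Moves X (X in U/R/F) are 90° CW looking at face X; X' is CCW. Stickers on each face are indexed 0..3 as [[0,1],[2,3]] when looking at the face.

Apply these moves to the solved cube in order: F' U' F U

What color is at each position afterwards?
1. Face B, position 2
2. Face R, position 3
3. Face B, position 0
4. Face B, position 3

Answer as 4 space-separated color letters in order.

After move 1 (F'): F=GGGG U=WWRR R=YRYR D=OOYY L=OWOW
After move 2 (U'): U=WRWR F=OWGG R=GGYR B=YRBB L=BBOW
After move 3 (F): F=GOGW U=WRWB R=WGRR D=YGYY L=BOOO
After move 4 (U): U=WWBR F=WGGW R=YRRR B=BOBB L=GOOO
Query 1: B[2] = B
Query 2: R[3] = R
Query 3: B[0] = B
Query 4: B[3] = B

Answer: B R B B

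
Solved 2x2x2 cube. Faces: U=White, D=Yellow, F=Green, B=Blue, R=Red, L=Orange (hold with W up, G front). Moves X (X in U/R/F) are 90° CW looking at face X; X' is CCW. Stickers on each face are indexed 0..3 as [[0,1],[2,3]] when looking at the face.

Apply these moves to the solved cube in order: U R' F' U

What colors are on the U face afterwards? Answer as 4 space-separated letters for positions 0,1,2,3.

After move 1 (U): U=WWWW F=RRGG R=BBRR B=OOBB L=GGOO
After move 2 (R'): R=BRBR U=WBWO F=RWGW D=YRYG B=YOYB
After move 3 (F'): F=WWRG U=WBBB R=RRYR D=GOYG L=GOOW
After move 4 (U): U=BWBB F=RRRG R=YOYR B=GOYB L=WWOW
Query: U face = BWBB

Answer: B W B B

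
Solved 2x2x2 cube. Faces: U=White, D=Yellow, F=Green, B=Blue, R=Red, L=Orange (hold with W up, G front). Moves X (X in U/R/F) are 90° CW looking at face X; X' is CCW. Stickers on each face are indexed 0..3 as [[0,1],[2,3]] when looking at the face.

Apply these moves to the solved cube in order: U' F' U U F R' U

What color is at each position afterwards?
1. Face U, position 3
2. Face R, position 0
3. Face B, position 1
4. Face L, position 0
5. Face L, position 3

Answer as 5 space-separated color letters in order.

After move 1 (U'): U=WWWW F=OOGG R=GGRR B=RRBB L=BBOO
After move 2 (F'): F=OGOG U=WWGR R=YGYR D=BOYY L=BWOW
After move 3 (U): U=GWRW F=YGOG R=RRYR B=BWBB L=OGOW
After move 4 (U): U=RGWW F=RROG R=BWYR B=OGBB L=YGOW
After move 5 (F): F=ORGR U=RGWG R=WWWR D=YBYY L=YBOO
After move 6 (R'): R=WRWW U=RBWO F=OGGG D=YRYR B=YGBB
After move 7 (U): U=WROB F=WRGG R=YGWW B=YBBB L=OGOO
Query 1: U[3] = B
Query 2: R[0] = Y
Query 3: B[1] = B
Query 4: L[0] = O
Query 5: L[3] = O

Answer: B Y B O O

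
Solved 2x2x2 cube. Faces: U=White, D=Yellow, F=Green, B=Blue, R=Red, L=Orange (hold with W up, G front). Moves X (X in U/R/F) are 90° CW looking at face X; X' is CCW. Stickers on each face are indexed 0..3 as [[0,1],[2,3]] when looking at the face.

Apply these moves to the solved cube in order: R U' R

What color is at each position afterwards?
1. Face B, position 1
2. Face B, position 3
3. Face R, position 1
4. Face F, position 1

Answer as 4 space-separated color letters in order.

After move 1 (R): R=RRRR U=WGWG F=GYGY D=YBYB B=WBWB
After move 2 (U'): U=GGWW F=OOGY R=GYRR B=RRWB L=WBOO
After move 3 (R): R=RGRY U=GOWY F=OBGB D=YWYR B=WRGB
Query 1: B[1] = R
Query 2: B[3] = B
Query 3: R[1] = G
Query 4: F[1] = B

Answer: R B G B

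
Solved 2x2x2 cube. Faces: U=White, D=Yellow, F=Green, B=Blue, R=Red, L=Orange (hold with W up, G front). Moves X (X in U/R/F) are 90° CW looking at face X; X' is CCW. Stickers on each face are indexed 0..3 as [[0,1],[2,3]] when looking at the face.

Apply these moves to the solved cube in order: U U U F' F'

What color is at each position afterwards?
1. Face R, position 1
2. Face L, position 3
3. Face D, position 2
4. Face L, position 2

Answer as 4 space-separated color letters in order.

After move 1 (U): U=WWWW F=RRGG R=BBRR B=OOBB L=GGOO
After move 2 (U): U=WWWW F=BBGG R=OORR B=GGBB L=RROO
After move 3 (U): U=WWWW F=OOGG R=GGRR B=RRBB L=BBOO
After move 4 (F'): F=OGOG U=WWGR R=YGYR D=BOYY L=BWOW
After move 5 (F'): F=GGOO U=WWYY R=OGBR D=WWYY L=BROG
Query 1: R[1] = G
Query 2: L[3] = G
Query 3: D[2] = Y
Query 4: L[2] = O

Answer: G G Y O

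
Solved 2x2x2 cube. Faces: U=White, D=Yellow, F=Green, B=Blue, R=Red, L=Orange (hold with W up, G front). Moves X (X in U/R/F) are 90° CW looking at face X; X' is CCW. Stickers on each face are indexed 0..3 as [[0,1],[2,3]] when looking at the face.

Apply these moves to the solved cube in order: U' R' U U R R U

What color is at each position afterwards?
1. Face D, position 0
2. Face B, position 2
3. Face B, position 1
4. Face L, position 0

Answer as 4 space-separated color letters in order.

Answer: Y R R Y

Derivation:
After move 1 (U'): U=WWWW F=OOGG R=GGRR B=RRBB L=BBOO
After move 2 (R'): R=GRGR U=WBWR F=OWGW D=YOYG B=YRYB
After move 3 (U): U=WWRB F=GRGW R=YRGR B=BBYB L=OWOO
After move 4 (U): U=RWBW F=YRGW R=BBGR B=OWYB L=GROO
After move 5 (R): R=GBRB U=RRBW F=YOGG D=YYYO B=WWWB
After move 6 (R): R=RGBB U=ROBG F=YYGO D=YWYW B=WWRB
After move 7 (U): U=BRGO F=RGGO R=WWBB B=GRRB L=YYOO
Query 1: D[0] = Y
Query 2: B[2] = R
Query 3: B[1] = R
Query 4: L[0] = Y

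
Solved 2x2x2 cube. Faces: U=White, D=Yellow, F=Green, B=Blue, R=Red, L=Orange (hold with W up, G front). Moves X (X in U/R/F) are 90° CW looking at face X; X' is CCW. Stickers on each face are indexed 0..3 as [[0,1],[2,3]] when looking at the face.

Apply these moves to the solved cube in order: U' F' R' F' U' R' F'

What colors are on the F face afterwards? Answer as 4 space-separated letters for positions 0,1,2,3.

After move 1 (U'): U=WWWW F=OOGG R=GGRR B=RRBB L=BBOO
After move 2 (F'): F=OGOG U=WWGR R=YGYR D=BOYY L=BWOW
After move 3 (R'): R=GRYY U=WBGR F=OWOR D=BGYG B=YROB
After move 4 (F'): F=WROO U=WBGY R=GRBY D=WWYG L=BROG
After move 5 (U'): U=BYWG F=BROO R=WRBY B=GROB L=YROG
After move 6 (R'): R=RYWB U=BOWG F=BYOG D=WRYO B=GRWB
After move 7 (F'): F=YGBO U=BORW R=RYWB D=RGYO L=YGOW
Query: F face = YGBO

Answer: Y G B O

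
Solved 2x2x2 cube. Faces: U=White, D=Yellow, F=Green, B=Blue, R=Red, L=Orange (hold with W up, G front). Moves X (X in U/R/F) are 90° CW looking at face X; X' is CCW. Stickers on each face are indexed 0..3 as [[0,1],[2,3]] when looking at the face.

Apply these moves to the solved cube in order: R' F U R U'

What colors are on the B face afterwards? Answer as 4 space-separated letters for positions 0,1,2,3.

After move 1 (R'): R=RRRR U=WBWB F=GWGW D=YGYG B=YBYB
After move 2 (F): F=GGWW U=WBOO R=WRBR D=RRYG L=OYOG
After move 3 (U): U=OWOB F=WRWW R=YBBR B=OYYB L=GGOG
After move 4 (R): R=BYRB U=OROW F=WRWG D=RYYO B=BYWB
After move 5 (U'): U=RWOO F=GGWG R=WRRB B=BYWB L=BYOG
Query: B face = BYWB

Answer: B Y W B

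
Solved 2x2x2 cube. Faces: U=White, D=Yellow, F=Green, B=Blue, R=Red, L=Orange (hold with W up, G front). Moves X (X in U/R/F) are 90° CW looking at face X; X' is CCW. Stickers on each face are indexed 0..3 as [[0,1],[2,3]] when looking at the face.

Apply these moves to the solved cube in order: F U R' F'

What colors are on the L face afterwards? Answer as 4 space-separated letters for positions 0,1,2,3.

Answer: G O O O

Derivation:
After move 1 (F): F=GGGG U=WWOO R=WRWR D=RRYY L=OYOY
After move 2 (U): U=OWOW F=WRGG R=BBWR B=OYBB L=GGOY
After move 3 (R'): R=BRBW U=OBOO F=WWGW D=RRYG B=YYRB
After move 4 (F'): F=WWWG U=OBBB R=RRRW D=GYYG L=GOOO
Query: L face = GOOO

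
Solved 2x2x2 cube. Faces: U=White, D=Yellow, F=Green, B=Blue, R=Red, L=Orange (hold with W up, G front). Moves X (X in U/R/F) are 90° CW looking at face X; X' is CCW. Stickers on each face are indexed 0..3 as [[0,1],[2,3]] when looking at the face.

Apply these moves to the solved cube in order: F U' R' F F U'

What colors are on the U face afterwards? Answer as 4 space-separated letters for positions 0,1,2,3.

Answer: B R W Y

Derivation:
After move 1 (F): F=GGGG U=WWOO R=WRWR D=RRYY L=OYOY
After move 2 (U'): U=WOWO F=OYGG R=GGWR B=WRBB L=BBOY
After move 3 (R'): R=GRGW U=WBWW F=OOGO D=RYYG B=YRRB
After move 4 (F): F=GOOO U=WBYB R=WRWW D=GGYG L=BROY
After move 5 (F): F=OGOO U=WBYR R=YRBW D=WWYG L=BGOG
After move 6 (U'): U=BRWY F=BGOO R=OGBW B=YRRB L=YROG
Query: U face = BRWY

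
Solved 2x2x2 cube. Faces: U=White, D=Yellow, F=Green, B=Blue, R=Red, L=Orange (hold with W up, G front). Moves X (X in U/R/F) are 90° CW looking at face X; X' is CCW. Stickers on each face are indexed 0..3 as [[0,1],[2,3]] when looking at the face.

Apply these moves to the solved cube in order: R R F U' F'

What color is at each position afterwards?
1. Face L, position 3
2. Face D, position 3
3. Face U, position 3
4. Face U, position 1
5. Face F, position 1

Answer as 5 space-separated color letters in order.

Answer: W W Y O B

Derivation:
After move 1 (R): R=RRRR U=WGWG F=GYGY D=YBYB B=WBWB
After move 2 (R): R=RRRR U=WYWY F=GBGB D=YWYW B=GBGB
After move 3 (F): F=GGBB U=WYOO R=WRYR D=RRYW L=OYOW
After move 4 (U'): U=YOWO F=OYBB R=GGYR B=WRGB L=GBOW
After move 5 (F'): F=YBOB U=YOGY R=RGRR D=BWYW L=GOOW
Query 1: L[3] = W
Query 2: D[3] = W
Query 3: U[3] = Y
Query 4: U[1] = O
Query 5: F[1] = B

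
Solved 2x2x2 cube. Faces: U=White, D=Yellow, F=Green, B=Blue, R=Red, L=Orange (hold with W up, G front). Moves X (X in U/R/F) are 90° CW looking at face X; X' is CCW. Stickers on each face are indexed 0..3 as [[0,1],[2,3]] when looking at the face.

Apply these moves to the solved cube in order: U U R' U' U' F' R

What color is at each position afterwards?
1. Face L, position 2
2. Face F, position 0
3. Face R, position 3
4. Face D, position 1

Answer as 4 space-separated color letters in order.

After move 1 (U): U=WWWW F=RRGG R=BBRR B=OOBB L=GGOO
After move 2 (U): U=WWWW F=BBGG R=OORR B=GGBB L=RROO
After move 3 (R'): R=OROR U=WBWG F=BWGW D=YBYG B=YGYB
After move 4 (U'): U=BGWW F=RRGW R=BWOR B=ORYB L=YGOO
After move 5 (U'): U=GWBW F=YGGW R=RROR B=BWYB L=OROO
After move 6 (F'): F=GWYG U=GWRO R=BRYR D=ROYG L=OWOB
After move 7 (R): R=YBRR U=GWRG F=GOYG D=RYYB B=OWWB
Query 1: L[2] = O
Query 2: F[0] = G
Query 3: R[3] = R
Query 4: D[1] = Y

Answer: O G R Y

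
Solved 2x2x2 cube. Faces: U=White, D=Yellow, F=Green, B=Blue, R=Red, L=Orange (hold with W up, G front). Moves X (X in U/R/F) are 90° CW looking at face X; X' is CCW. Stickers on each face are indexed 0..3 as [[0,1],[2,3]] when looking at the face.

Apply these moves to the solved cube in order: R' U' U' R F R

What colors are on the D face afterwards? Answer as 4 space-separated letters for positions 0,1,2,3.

After move 1 (R'): R=RRRR U=WBWB F=GWGW D=YGYG B=YBYB
After move 2 (U'): U=BBWW F=OOGW R=GWRR B=RRYB L=YBOO
After move 3 (U'): U=BWBW F=YBGW R=OORR B=GWYB L=RROO
After move 4 (R): R=RORO U=BBBW F=YGGG D=YYYG B=WWWB
After move 5 (F): F=GYGG U=BBOR R=BOWO D=RRYG L=RYOY
After move 6 (R): R=WBOO U=BYOG F=GRGG D=RWYW B=RWBB
Query: D face = RWYW

Answer: R W Y W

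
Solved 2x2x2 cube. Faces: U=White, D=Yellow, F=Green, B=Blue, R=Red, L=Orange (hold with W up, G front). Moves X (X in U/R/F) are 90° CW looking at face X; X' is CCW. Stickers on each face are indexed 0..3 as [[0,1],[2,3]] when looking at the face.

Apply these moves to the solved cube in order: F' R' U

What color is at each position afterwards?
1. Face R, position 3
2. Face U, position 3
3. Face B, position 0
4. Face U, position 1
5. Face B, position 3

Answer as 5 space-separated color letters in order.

Answer: Y B O W B

Derivation:
After move 1 (F'): F=GGGG U=WWRR R=YRYR D=OOYY L=OWOW
After move 2 (R'): R=RRYY U=WBRB F=GWGR D=OGYG B=YBOB
After move 3 (U): U=RWBB F=RRGR R=YBYY B=OWOB L=GWOW
Query 1: R[3] = Y
Query 2: U[3] = B
Query 3: B[0] = O
Query 4: U[1] = W
Query 5: B[3] = B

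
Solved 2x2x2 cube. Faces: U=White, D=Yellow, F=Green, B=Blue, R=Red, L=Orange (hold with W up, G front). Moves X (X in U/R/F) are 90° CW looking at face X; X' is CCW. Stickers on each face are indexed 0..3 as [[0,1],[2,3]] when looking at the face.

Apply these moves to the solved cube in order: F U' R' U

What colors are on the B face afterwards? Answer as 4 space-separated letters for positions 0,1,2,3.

After move 1 (F): F=GGGG U=WWOO R=WRWR D=RRYY L=OYOY
After move 2 (U'): U=WOWO F=OYGG R=GGWR B=WRBB L=BBOY
After move 3 (R'): R=GRGW U=WBWW F=OOGO D=RYYG B=YRRB
After move 4 (U): U=WWWB F=GRGO R=YRGW B=BBRB L=OOOY
Query: B face = BBRB

Answer: B B R B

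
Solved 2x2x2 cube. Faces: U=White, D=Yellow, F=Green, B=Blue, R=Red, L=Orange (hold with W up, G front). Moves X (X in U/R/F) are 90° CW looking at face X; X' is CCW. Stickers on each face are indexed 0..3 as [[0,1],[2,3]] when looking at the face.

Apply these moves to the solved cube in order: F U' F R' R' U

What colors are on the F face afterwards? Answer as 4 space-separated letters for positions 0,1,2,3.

Answer: R O G W

Derivation:
After move 1 (F): F=GGGG U=WWOO R=WRWR D=RRYY L=OYOY
After move 2 (U'): U=WOWO F=OYGG R=GGWR B=WRBB L=BBOY
After move 3 (F): F=GOGY U=WOYB R=WGOR D=WGYY L=BROR
After move 4 (R'): R=GRWO U=WBYW F=GOGB D=WOYY B=YRGB
After move 5 (R'): R=ROGW U=WGYY F=GBGW D=WOYB B=YROB
After move 6 (U): U=YWYG F=ROGW R=YRGW B=BROB L=GBOR
Query: F face = ROGW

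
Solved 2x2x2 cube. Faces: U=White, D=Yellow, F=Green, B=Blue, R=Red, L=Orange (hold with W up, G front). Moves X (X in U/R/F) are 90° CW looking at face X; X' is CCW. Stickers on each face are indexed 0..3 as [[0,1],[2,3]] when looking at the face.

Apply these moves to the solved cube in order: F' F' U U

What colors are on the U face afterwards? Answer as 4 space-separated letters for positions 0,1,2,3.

After move 1 (F'): F=GGGG U=WWRR R=YRYR D=OOYY L=OWOW
After move 2 (F'): F=GGGG U=WWYY R=OROR D=WWYY L=OROR
After move 3 (U): U=YWYW F=ORGG R=BBOR B=ORBB L=GGOR
After move 4 (U): U=YYWW F=BBGG R=OROR B=GGBB L=OROR
Query: U face = YYWW

Answer: Y Y W W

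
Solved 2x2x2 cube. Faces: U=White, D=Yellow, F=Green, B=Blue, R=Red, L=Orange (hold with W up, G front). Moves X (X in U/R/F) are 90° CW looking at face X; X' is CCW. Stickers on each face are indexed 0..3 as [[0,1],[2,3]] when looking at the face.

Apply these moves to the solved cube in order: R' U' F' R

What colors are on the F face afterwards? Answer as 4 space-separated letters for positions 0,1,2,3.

Answer: O O O G

Derivation:
After move 1 (R'): R=RRRR U=WBWB F=GWGW D=YGYG B=YBYB
After move 2 (U'): U=BBWW F=OOGW R=GWRR B=RRYB L=YBOO
After move 3 (F'): F=OWOG U=BBGR R=GWYR D=BOYG L=YWOW
After move 4 (R): R=YGRW U=BWGG F=OOOG D=BYYR B=RRBB
Query: F face = OOOG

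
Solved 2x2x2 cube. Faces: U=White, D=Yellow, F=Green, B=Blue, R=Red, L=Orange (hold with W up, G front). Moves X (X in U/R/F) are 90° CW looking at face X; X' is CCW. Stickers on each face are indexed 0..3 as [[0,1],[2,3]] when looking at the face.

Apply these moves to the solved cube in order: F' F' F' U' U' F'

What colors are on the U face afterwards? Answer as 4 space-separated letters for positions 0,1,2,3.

After move 1 (F'): F=GGGG U=WWRR R=YRYR D=OOYY L=OWOW
After move 2 (F'): F=GGGG U=WWYY R=OROR D=WWYY L=OROR
After move 3 (F'): F=GGGG U=WWOO R=WRWR D=RRYY L=OYOY
After move 4 (U'): U=WOWO F=OYGG R=GGWR B=WRBB L=BBOY
After move 5 (U'): U=OOWW F=BBGG R=OYWR B=GGBB L=WROY
After move 6 (F'): F=BGBG U=OOOW R=RYRR D=RYYY L=WWOW
Query: U face = OOOW

Answer: O O O W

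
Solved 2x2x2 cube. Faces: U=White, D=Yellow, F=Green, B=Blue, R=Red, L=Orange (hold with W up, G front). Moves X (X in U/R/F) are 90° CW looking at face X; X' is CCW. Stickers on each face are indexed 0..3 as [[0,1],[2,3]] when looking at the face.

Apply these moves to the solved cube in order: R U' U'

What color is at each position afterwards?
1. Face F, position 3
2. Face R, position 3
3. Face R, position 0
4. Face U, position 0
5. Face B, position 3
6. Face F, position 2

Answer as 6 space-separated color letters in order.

Answer: Y R O G B G

Derivation:
After move 1 (R): R=RRRR U=WGWG F=GYGY D=YBYB B=WBWB
After move 2 (U'): U=GGWW F=OOGY R=GYRR B=RRWB L=WBOO
After move 3 (U'): U=GWGW F=WBGY R=OORR B=GYWB L=RROO
Query 1: F[3] = Y
Query 2: R[3] = R
Query 3: R[0] = O
Query 4: U[0] = G
Query 5: B[3] = B
Query 6: F[2] = G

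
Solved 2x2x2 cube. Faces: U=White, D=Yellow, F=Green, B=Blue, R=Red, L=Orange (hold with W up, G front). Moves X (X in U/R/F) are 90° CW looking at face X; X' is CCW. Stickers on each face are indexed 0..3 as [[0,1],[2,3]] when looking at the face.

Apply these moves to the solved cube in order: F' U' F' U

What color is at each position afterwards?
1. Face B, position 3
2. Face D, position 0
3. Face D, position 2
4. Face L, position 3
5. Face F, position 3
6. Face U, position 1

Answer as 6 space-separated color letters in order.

After move 1 (F'): F=GGGG U=WWRR R=YRYR D=OOYY L=OWOW
After move 2 (U'): U=WRWR F=OWGG R=GGYR B=YRBB L=BBOW
After move 3 (F'): F=WGOG U=WRGY R=OGOR D=BWYY L=BROW
After move 4 (U): U=GWYR F=OGOG R=YROR B=BRBB L=WGOW
Query 1: B[3] = B
Query 2: D[0] = B
Query 3: D[2] = Y
Query 4: L[3] = W
Query 5: F[3] = G
Query 6: U[1] = W

Answer: B B Y W G W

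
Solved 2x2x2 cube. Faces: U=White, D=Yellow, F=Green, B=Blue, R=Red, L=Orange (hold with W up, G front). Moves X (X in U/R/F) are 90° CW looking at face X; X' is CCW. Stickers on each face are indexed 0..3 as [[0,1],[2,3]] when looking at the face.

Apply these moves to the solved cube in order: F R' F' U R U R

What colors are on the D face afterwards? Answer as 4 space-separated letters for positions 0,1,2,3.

After move 1 (F): F=GGGG U=WWOO R=WRWR D=RRYY L=OYOY
After move 2 (R'): R=RRWW U=WBOB F=GWGO D=RGYG B=YBRB
After move 3 (F'): F=WOGG U=WBRW R=GRRW D=YYYG L=OBOO
After move 4 (U): U=RWWB F=GRGG R=YBRW B=OBRB L=WOOO
After move 5 (R): R=RYWB U=RRWG F=GYGG D=YRYO B=BBWB
After move 6 (U): U=WRGR F=RYGG R=BBWB B=WOWB L=GYOO
After move 7 (R): R=WBBB U=WYGG F=RRGO D=YWYW B=RORB
Query: D face = YWYW

Answer: Y W Y W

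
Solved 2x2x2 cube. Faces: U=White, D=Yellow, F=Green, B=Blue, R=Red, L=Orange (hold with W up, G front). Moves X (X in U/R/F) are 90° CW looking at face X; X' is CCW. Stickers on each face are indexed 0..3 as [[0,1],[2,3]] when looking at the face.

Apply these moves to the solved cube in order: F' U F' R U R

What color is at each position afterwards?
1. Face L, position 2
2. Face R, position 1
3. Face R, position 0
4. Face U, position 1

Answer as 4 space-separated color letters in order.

After move 1 (F'): F=GGGG U=WWRR R=YRYR D=OOYY L=OWOW
After move 2 (U): U=RWRW F=YRGG R=BBYR B=OWBB L=GGOW
After move 3 (F'): F=RGYG U=RWBY R=OBOR D=GWYY L=GWOR
After move 4 (R): R=OORB U=RGBG F=RWYY D=GBYO B=YWWB
After move 5 (U): U=BRGG F=OOYY R=YWRB B=GWWB L=RWOR
After move 6 (R): R=RYBW U=BOGY F=OBYO D=GWYG B=GWRB
Query 1: L[2] = O
Query 2: R[1] = Y
Query 3: R[0] = R
Query 4: U[1] = O

Answer: O Y R O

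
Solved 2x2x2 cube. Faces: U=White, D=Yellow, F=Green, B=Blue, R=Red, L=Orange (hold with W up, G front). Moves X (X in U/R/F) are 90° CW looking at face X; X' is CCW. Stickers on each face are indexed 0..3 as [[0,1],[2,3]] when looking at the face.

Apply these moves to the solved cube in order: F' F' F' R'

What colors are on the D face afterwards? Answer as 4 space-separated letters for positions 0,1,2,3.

Answer: R G Y G

Derivation:
After move 1 (F'): F=GGGG U=WWRR R=YRYR D=OOYY L=OWOW
After move 2 (F'): F=GGGG U=WWYY R=OROR D=WWYY L=OROR
After move 3 (F'): F=GGGG U=WWOO R=WRWR D=RRYY L=OYOY
After move 4 (R'): R=RRWW U=WBOB F=GWGO D=RGYG B=YBRB
Query: D face = RGYG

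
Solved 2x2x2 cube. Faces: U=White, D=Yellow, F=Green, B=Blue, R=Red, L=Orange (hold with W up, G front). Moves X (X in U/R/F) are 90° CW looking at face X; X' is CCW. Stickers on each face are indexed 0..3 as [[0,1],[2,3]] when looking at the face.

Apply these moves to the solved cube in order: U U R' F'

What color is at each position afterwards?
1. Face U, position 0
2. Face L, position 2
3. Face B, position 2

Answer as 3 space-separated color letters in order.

After move 1 (U): U=WWWW F=RRGG R=BBRR B=OOBB L=GGOO
After move 2 (U): U=WWWW F=BBGG R=OORR B=GGBB L=RROO
After move 3 (R'): R=OROR U=WBWG F=BWGW D=YBYG B=YGYB
After move 4 (F'): F=WWBG U=WBOO R=BRYR D=ROYG L=RGOW
Query 1: U[0] = W
Query 2: L[2] = O
Query 3: B[2] = Y

Answer: W O Y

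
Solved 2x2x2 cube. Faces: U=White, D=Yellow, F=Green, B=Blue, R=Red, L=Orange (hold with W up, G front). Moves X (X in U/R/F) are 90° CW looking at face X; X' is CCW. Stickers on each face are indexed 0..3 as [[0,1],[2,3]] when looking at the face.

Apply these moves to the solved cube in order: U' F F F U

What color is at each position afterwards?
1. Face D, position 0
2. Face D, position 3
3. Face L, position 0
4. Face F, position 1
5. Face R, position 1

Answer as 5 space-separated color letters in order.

Answer: B Y O G R

Derivation:
After move 1 (U'): U=WWWW F=OOGG R=GGRR B=RRBB L=BBOO
After move 2 (F): F=GOGO U=WWOB R=WGWR D=RGYY L=BYOY
After move 3 (F): F=GGOO U=WWYY R=OGBR D=WWYY L=BROG
After move 4 (F): F=OGOG U=WWGR R=YGYR D=BOYY L=BWOW
After move 5 (U): U=GWRW F=YGOG R=RRYR B=BWBB L=OGOW
Query 1: D[0] = B
Query 2: D[3] = Y
Query 3: L[0] = O
Query 4: F[1] = G
Query 5: R[1] = R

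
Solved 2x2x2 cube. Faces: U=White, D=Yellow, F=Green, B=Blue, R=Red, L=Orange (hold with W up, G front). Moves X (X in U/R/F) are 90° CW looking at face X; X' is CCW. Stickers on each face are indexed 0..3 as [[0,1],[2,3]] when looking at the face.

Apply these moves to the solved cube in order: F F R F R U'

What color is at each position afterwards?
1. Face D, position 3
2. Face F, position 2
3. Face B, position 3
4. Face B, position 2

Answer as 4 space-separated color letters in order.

After move 1 (F): F=GGGG U=WWOO R=WRWR D=RRYY L=OYOY
After move 2 (F): F=GGGG U=WWYY R=OROR D=WWYY L=OROR
After move 3 (R): R=OORR U=WGYG F=GWGY D=WBYB B=YBWB
After move 4 (F): F=GGYW U=WGRR R=YOGR D=ROYB L=OWOB
After move 5 (R): R=GYRO U=WGRW F=GOYB D=RWYY B=RBGB
After move 6 (U'): U=GWWR F=OWYB R=GORO B=GYGB L=RBOB
Query 1: D[3] = Y
Query 2: F[2] = Y
Query 3: B[3] = B
Query 4: B[2] = G

Answer: Y Y B G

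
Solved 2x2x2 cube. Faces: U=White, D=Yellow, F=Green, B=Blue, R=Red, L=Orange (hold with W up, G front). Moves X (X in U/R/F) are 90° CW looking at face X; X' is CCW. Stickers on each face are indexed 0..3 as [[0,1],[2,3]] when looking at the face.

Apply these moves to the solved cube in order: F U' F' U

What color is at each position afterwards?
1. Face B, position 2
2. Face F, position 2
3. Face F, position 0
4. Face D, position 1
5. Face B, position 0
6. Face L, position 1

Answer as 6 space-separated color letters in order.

After move 1 (F): F=GGGG U=WWOO R=WRWR D=RRYY L=OYOY
After move 2 (U'): U=WOWO F=OYGG R=GGWR B=WRBB L=BBOY
After move 3 (F'): F=YGOG U=WOGW R=RGRR D=BYYY L=BOOW
After move 4 (U): U=GWWO F=RGOG R=WRRR B=BOBB L=YGOW
Query 1: B[2] = B
Query 2: F[2] = O
Query 3: F[0] = R
Query 4: D[1] = Y
Query 5: B[0] = B
Query 6: L[1] = G

Answer: B O R Y B G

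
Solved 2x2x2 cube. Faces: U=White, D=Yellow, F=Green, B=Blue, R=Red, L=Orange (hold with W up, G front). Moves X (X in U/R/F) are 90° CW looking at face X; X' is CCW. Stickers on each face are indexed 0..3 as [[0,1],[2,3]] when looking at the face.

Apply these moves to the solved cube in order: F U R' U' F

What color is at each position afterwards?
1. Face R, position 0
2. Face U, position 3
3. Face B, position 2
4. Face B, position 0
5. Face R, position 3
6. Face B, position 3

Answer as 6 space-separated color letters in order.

After move 1 (F): F=GGGG U=WWOO R=WRWR D=RRYY L=OYOY
After move 2 (U): U=OWOW F=WRGG R=BBWR B=OYBB L=GGOY
After move 3 (R'): R=BRBW U=OBOO F=WWGW D=RRYG B=YYRB
After move 4 (U'): U=BOOO F=GGGW R=WWBW B=BRRB L=YYOY
After move 5 (F): F=GGWG U=BOYY R=OWOW D=BWYG L=YROR
Query 1: R[0] = O
Query 2: U[3] = Y
Query 3: B[2] = R
Query 4: B[0] = B
Query 5: R[3] = W
Query 6: B[3] = B

Answer: O Y R B W B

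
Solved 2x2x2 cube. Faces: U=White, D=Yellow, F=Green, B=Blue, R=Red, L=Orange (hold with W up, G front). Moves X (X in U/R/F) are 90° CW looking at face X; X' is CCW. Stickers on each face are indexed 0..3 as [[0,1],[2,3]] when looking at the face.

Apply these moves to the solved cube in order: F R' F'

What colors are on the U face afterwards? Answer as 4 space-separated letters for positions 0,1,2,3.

Answer: W B R W

Derivation:
After move 1 (F): F=GGGG U=WWOO R=WRWR D=RRYY L=OYOY
After move 2 (R'): R=RRWW U=WBOB F=GWGO D=RGYG B=YBRB
After move 3 (F'): F=WOGG U=WBRW R=GRRW D=YYYG L=OBOO
Query: U face = WBRW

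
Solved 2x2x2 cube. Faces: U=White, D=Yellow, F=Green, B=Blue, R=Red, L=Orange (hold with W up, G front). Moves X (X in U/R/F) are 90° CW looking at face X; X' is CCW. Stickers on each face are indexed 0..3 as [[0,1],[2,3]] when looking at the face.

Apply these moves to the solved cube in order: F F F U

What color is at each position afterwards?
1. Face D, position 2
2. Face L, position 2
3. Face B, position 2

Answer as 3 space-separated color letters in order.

After move 1 (F): F=GGGG U=WWOO R=WRWR D=RRYY L=OYOY
After move 2 (F): F=GGGG U=WWYY R=OROR D=WWYY L=OROR
After move 3 (F): F=GGGG U=WWRR R=YRYR D=OOYY L=OWOW
After move 4 (U): U=RWRW F=YRGG R=BBYR B=OWBB L=GGOW
Query 1: D[2] = Y
Query 2: L[2] = O
Query 3: B[2] = B

Answer: Y O B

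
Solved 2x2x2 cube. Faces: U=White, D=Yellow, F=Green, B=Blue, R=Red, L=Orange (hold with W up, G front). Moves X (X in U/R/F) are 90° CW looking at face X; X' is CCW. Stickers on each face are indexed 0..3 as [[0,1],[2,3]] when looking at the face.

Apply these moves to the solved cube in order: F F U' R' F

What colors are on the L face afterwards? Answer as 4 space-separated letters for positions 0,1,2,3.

After move 1 (F): F=GGGG U=WWOO R=WRWR D=RRYY L=OYOY
After move 2 (F): F=GGGG U=WWYY R=OROR D=WWYY L=OROR
After move 3 (U'): U=WYWY F=ORGG R=GGOR B=ORBB L=BBOR
After move 4 (R'): R=GRGO U=WBWO F=OYGY D=WRYG B=YRWB
After move 5 (F): F=GOYY U=WBRB R=WROO D=GGYG L=BWOR
Query: L face = BWOR

Answer: B W O R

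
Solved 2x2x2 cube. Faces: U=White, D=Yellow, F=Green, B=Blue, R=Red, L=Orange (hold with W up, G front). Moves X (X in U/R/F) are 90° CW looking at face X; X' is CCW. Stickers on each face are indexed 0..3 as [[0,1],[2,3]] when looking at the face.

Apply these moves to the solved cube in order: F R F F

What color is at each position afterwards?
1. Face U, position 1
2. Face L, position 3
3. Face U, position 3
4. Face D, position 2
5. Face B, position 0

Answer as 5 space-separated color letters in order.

Answer: G W R Y O

Derivation:
After move 1 (F): F=GGGG U=WWOO R=WRWR D=RRYY L=OYOY
After move 2 (R): R=WWRR U=WGOG F=GRGY D=RBYB B=OBWB
After move 3 (F): F=GGYR U=WGYY R=OWGR D=RWYB L=OROB
After move 4 (F): F=YGRG U=WGBR R=YWYR D=GOYB L=OROW
Query 1: U[1] = G
Query 2: L[3] = W
Query 3: U[3] = R
Query 4: D[2] = Y
Query 5: B[0] = O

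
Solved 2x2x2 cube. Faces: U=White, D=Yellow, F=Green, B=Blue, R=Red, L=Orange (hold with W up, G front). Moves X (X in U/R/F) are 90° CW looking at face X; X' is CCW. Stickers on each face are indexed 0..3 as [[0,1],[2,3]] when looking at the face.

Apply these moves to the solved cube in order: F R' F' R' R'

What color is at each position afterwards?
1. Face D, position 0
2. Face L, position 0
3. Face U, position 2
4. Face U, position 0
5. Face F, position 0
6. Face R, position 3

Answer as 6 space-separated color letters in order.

After move 1 (F): F=GGGG U=WWOO R=WRWR D=RRYY L=OYOY
After move 2 (R'): R=RRWW U=WBOB F=GWGO D=RGYG B=YBRB
After move 3 (F'): F=WOGG U=WBRW R=GRRW D=YYYG L=OBOO
After move 4 (R'): R=RWGR U=WRRY F=WBGW D=YOYG B=GBYB
After move 5 (R'): R=WRRG U=WYRG F=WRGY D=YBYW B=GBOB
Query 1: D[0] = Y
Query 2: L[0] = O
Query 3: U[2] = R
Query 4: U[0] = W
Query 5: F[0] = W
Query 6: R[3] = G

Answer: Y O R W W G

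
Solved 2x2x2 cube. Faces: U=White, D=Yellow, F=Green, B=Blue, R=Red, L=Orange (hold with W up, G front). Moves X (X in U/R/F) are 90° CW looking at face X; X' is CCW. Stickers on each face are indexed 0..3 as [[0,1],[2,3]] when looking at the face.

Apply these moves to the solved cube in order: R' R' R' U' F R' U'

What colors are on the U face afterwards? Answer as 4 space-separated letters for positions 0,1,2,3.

Answer: W R G O

Derivation:
After move 1 (R'): R=RRRR U=WBWB F=GWGW D=YGYG B=YBYB
After move 2 (R'): R=RRRR U=WYWY F=GBGB D=YWYW B=GBGB
After move 3 (R'): R=RRRR U=WGWG F=GYGY D=YBYB B=WBWB
After move 4 (U'): U=GGWW F=OOGY R=GYRR B=RRWB L=WBOO
After move 5 (F): F=GOYO U=GGOB R=WYWR D=RGYB L=WYOB
After move 6 (R'): R=YRWW U=GWOR F=GGYB D=ROYO B=BRGB
After move 7 (U'): U=WRGO F=WYYB R=GGWW B=YRGB L=BROB
Query: U face = WRGO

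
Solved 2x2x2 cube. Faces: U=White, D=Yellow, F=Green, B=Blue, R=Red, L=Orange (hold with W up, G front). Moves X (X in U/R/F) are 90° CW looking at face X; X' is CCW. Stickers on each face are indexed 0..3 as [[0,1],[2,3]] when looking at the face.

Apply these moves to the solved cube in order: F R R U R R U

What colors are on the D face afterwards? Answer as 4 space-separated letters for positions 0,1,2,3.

Answer: R W Y R

Derivation:
After move 1 (F): F=GGGG U=WWOO R=WRWR D=RRYY L=OYOY
After move 2 (R): R=WWRR U=WGOG F=GRGY D=RBYB B=OBWB
After move 3 (R): R=RWRW U=WROY F=GBGB D=RWYO B=GBGB
After move 4 (U): U=OWYR F=RWGB R=GBRW B=OYGB L=GBOY
After move 5 (R): R=RGWB U=OWYB F=RWGO D=RGYO B=RYWB
After move 6 (R): R=WRBG U=OWYO F=RGGO D=RWYR B=BYWB
After move 7 (U): U=YOOW F=WRGO R=BYBG B=GBWB L=RGOY
Query: D face = RWYR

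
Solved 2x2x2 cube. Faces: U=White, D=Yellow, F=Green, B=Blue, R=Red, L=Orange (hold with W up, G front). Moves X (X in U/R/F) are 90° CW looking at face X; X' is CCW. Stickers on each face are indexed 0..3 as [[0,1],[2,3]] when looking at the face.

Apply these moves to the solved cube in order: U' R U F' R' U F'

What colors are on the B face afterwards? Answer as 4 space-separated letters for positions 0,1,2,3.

After move 1 (U'): U=WWWW F=OOGG R=GGRR B=RRBB L=BBOO
After move 2 (R): R=RGRG U=WOWG F=OYGY D=YBYR B=WRWB
After move 3 (U): U=WWGO F=RGGY R=WRRG B=BBWB L=OYOO
After move 4 (F'): F=GYRG U=WWWR R=BRYG D=YOYR L=OOOG
After move 5 (R'): R=RGBY U=WWWB F=GWRR D=YYYG B=RBOB
After move 6 (U): U=WWBW F=RGRR R=RBBY B=OOOB L=GWOG
After move 7 (F'): F=GRRR U=WWRB R=YBYY D=WGYG L=GWOB
Query: B face = OOOB

Answer: O O O B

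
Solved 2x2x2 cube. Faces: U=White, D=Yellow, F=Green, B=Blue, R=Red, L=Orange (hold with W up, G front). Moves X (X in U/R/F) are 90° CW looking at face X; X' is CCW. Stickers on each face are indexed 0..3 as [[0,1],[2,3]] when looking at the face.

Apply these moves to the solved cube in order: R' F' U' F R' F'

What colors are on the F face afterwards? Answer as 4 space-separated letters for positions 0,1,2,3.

After move 1 (R'): R=RRRR U=WBWB F=GWGW D=YGYG B=YBYB
After move 2 (F'): F=WWGG U=WBRR R=GRYR D=OOYG L=OBOW
After move 3 (U'): U=BRWR F=OBGG R=WWYR B=GRYB L=YBOW
After move 4 (F): F=GOGB U=BRWB R=WWRR D=YWYG L=YOOO
After move 5 (R'): R=WRWR U=BYWG F=GRGB D=YOYB B=GRWB
After move 6 (F'): F=RBGG U=BYWW R=ORYR D=OOYB L=YGOW
Query: F face = RBGG

Answer: R B G G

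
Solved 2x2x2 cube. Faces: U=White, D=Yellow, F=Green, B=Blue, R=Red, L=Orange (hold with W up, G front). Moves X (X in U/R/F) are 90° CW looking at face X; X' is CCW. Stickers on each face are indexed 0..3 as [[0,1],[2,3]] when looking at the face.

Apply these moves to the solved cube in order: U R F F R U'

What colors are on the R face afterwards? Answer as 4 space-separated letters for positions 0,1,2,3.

Answer: Y W B B

Derivation:
After move 1 (U): U=WWWW F=RRGG R=BBRR B=OOBB L=GGOO
After move 2 (R): R=RBRB U=WRWG F=RYGY D=YBYO B=WOWB
After move 3 (F): F=GRYY U=WROG R=WBGB D=RRYO L=GYOB
After move 4 (F): F=YGYR U=WRBY R=OBGB D=GWYO L=GROR
After move 5 (R): R=GOBB U=WGBR F=YWYO D=GWYW B=YORB
After move 6 (U'): U=GRWB F=GRYO R=YWBB B=GORB L=YOOR
Query: R face = YWBB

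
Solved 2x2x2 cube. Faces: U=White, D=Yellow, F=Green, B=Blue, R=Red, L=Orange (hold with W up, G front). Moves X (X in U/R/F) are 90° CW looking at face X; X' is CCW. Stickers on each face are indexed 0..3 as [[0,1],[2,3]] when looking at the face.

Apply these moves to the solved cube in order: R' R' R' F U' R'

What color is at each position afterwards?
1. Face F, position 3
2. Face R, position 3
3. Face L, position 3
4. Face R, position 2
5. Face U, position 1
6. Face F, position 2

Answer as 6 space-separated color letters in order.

After move 1 (R'): R=RRRR U=WBWB F=GWGW D=YGYG B=YBYB
After move 2 (R'): R=RRRR U=WYWY F=GBGB D=YWYW B=GBGB
After move 3 (R'): R=RRRR U=WGWG F=GYGY D=YBYB B=WBWB
After move 4 (F): F=GGYY U=WGOO R=WRGR D=RRYB L=OYOB
After move 5 (U'): U=GOWO F=OYYY R=GGGR B=WRWB L=WBOB
After move 6 (R'): R=GRGG U=GWWW F=OOYO D=RYYY B=BRRB
Query 1: F[3] = O
Query 2: R[3] = G
Query 3: L[3] = B
Query 4: R[2] = G
Query 5: U[1] = W
Query 6: F[2] = Y

Answer: O G B G W Y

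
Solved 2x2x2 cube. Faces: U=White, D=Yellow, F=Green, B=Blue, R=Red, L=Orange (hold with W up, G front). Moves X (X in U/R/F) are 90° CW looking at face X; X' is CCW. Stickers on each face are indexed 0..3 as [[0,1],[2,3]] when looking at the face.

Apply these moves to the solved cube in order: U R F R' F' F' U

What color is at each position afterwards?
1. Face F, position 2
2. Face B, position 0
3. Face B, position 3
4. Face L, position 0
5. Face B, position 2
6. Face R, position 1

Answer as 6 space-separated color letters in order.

Answer: R G B G R O

Derivation:
After move 1 (U): U=WWWW F=RRGG R=BBRR B=OOBB L=GGOO
After move 2 (R): R=RBRB U=WRWG F=RYGY D=YBYO B=WOWB
After move 3 (F): F=GRYY U=WROG R=WBGB D=RRYO L=GYOB
After move 4 (R'): R=BBWG U=WWOW F=GRYG D=RRYY B=OORB
After move 5 (F'): F=RGGY U=WWBW R=RBRG D=YBYY L=GWOO
After move 6 (F'): F=GYRG U=WWRR R=BBYG D=WOYY L=GWOB
After move 7 (U): U=RWRW F=BBRG R=OOYG B=GWRB L=GYOB
Query 1: F[2] = R
Query 2: B[0] = G
Query 3: B[3] = B
Query 4: L[0] = G
Query 5: B[2] = R
Query 6: R[1] = O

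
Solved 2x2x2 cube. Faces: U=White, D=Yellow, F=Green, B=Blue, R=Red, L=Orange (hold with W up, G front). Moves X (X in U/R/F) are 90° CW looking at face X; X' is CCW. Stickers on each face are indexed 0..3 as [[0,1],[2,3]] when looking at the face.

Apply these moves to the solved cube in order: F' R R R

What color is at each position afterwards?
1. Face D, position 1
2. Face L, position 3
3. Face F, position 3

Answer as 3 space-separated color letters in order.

Answer: G W R

Derivation:
After move 1 (F'): F=GGGG U=WWRR R=YRYR D=OOYY L=OWOW
After move 2 (R): R=YYRR U=WGRG F=GOGY D=OBYB B=RBWB
After move 3 (R): R=RYRY U=WORY F=GBGB D=OWYR B=GBGB
After move 4 (R): R=RRYY U=WBRB F=GWGR D=OGYG B=YBOB
Query 1: D[1] = G
Query 2: L[3] = W
Query 3: F[3] = R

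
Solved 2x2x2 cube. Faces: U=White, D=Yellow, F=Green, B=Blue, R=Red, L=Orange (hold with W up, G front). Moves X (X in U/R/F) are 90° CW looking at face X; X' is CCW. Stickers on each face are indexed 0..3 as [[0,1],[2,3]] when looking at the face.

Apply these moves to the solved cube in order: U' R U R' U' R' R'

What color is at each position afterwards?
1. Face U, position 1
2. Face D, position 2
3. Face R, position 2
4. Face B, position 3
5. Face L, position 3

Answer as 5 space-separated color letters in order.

After move 1 (U'): U=WWWW F=OOGG R=GGRR B=RRBB L=BBOO
After move 2 (R): R=RGRG U=WOWG F=OYGY D=YBYR B=WRWB
After move 3 (U): U=WWGO F=RGGY R=WRRG B=BBWB L=OYOO
After move 4 (R'): R=RGWR U=WWGB F=RWGO D=YGYY B=RBBB
After move 5 (U'): U=WBWG F=OYGO R=RWWR B=RGBB L=RBOO
After move 6 (R'): R=WRRW U=WBWR F=OBGG D=YYYO B=YGGB
After move 7 (R'): R=RWWR U=WGWY F=OBGR D=YBYG B=OGYB
Query 1: U[1] = G
Query 2: D[2] = Y
Query 3: R[2] = W
Query 4: B[3] = B
Query 5: L[3] = O

Answer: G Y W B O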